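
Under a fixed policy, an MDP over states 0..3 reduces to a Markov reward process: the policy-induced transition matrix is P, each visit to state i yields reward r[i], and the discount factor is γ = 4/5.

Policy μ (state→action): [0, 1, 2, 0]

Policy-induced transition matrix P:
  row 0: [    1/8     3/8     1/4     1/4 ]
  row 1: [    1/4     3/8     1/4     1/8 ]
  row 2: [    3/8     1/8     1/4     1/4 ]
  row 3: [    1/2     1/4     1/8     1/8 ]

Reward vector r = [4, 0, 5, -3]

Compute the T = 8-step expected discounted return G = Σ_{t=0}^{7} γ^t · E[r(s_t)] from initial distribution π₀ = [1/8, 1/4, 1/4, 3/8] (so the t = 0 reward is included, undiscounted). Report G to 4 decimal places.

t=0: π = [0.1250, 0.2500, 0.2500, 0.3750], E[r] = 0.6250, γ^t·E[r] = 0.625000, running G = 0.625000
t=1: π = [0.3594, 0.2656, 0.2031, 0.1719], E[r] = 1.9375, γ^t·E[r] = 1.550000, running G = 2.175000
t=2: π = [0.2734, 0.3027, 0.2285, 0.1953], E[r] = 1.6504, γ^t·E[r] = 1.056250, running G = 3.231250
t=3: π = [0.2932, 0.2935, 0.2256, 0.1877], E[r] = 1.7375, γ^t·E[r] = 0.889625, running G = 4.120875
t=4: π = [0.2885, 0.2951, 0.2265, 0.1898], E[r] = 1.7170, γ^t·E[r] = 0.703300, running G = 4.824175
t=5: π = [0.2897, 0.2946, 0.2263, 0.1894], E[r] = 1.7221, γ^t·E[r] = 0.564294, running G = 5.388469
t=6: π = [0.2894, 0.2948, 0.2263, 0.1895], E[r] = 1.7208, γ^t·E[r] = 0.451096, running G = 5.839565
t=7: π = [0.2895, 0.2947, 0.2263, 0.1895], E[r] = 1.7211, γ^t·E[r] = 0.360944, running G = 6.200509

G = 6.2005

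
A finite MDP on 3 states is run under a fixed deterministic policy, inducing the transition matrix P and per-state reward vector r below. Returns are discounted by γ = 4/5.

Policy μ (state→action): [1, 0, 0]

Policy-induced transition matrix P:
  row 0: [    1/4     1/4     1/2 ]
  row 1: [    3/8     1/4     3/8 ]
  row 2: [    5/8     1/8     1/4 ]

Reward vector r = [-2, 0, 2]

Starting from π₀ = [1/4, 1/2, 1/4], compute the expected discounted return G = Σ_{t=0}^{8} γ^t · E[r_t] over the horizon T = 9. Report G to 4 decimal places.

t=0: π = [0.2500, 0.5000, 0.2500], E[r] = 0.0000, γ^t·E[r] = 0.000000, running G = 0.000000
t=1: π = [0.4063, 0.2188, 0.3750], E[r] = -0.0625, γ^t·E[r] = -0.050000, running G = -0.050000
t=2: π = [0.4180, 0.2031, 0.3789], E[r] = -0.0781, γ^t·E[r] = -0.050000, running G = -0.100000
t=3: π = [0.4175, 0.2026, 0.3799], E[r] = -0.0752, γ^t·E[r] = -0.038500, running G = -0.138500
t=4: π = [0.4178, 0.2025, 0.3797], E[r] = -0.0762, γ^t·E[r] = -0.031200, running G = -0.169700
t=5: π = [0.4177, 0.2025, 0.3798], E[r] = -0.0759, γ^t·E[r] = -0.024865, running G = -0.194565
t=6: π = [0.4177, 0.2025, 0.3797], E[r] = -0.0760, γ^t·E[r] = -0.019915, running G = -0.214480
t=7: π = [0.4177, 0.2025, 0.3797], E[r] = -0.0759, γ^t·E[r] = -0.015926, running G = -0.230406
t=8: π = [0.4177, 0.2025, 0.3797], E[r] = -0.0760, γ^t·E[r] = -0.012743, running G = -0.243149

G = -0.2431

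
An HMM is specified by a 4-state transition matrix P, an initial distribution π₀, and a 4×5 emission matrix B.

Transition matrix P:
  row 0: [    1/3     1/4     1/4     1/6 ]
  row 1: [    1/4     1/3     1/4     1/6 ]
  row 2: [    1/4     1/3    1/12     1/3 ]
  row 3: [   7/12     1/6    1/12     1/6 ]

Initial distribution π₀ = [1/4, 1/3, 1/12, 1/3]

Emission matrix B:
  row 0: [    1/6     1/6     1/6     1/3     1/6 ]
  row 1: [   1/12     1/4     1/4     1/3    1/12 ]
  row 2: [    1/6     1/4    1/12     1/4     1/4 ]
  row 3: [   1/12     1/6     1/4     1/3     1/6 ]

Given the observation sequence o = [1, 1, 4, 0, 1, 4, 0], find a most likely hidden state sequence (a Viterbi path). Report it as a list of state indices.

path = [1, 2, 3, 0, 2, 3, 0]

t=0: δ = [4.167e-02, 8.333e-02, 2.083e-02, 5.556e-02]  (obs o_0=1)
t=1: δ = [5.401e-03, 6.944e-03, 5.208e-03, 2.315e-03]  ψ = [3, 1, 1, 1]  (obs o_1=1)
t=2: δ = [3.001e-04, 1.929e-04, 4.340e-04, 2.894e-04]  ψ = [0, 1, 1, 2]  (obs o_2=4)
t=3: δ = [2.813e-05, 1.206e-05, 1.250e-05, 1.206e-05]  ψ = [3, 2, 0, 2]  (obs o_3=0)
t=4: δ = [1.563e-06, 1.758e-06, 1.758e-06, 7.814e-07]  ψ = [0, 0, 0, 0]  (obs o_4=1)
t=5: δ = [8.683e-08, 4.884e-08, 1.099e-07, 9.768e-08]  ψ = [0, 1, 1, 2]  (obs o_5=4)
t=6: δ = [9.497e-09, 3.052e-09, 3.618e-09, 3.052e-09]  ψ = [3, 2, 0, 2]  (obs o_6=0)
backtrack: best end state = 0; path = [1, 2, 3, 0, 2, 3, 0]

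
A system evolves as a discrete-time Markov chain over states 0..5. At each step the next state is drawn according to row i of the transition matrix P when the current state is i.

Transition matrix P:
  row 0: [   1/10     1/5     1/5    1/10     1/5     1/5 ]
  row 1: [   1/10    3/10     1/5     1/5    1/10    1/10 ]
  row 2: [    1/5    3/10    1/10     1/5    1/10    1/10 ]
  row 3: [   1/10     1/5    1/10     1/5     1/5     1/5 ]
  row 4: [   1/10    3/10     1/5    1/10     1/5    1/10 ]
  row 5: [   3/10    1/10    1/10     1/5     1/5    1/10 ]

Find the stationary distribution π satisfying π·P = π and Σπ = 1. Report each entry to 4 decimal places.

Balance equations π_j = Σ_i π_i·P[i][j]:
  π_0 = 1/10·π_0 + 1/10·π_1 + 1/5·π_2 + 1/10·π_3 + 1/10·π_4 + 3/10·π_5
  π_1 = 1/5·π_0 + 3/10·π_1 + 3/10·π_2 + 1/5·π_3 + 3/10·π_4 + 1/10·π_5
  π_2 = 1/5·π_0 + 1/5·π_1 + 1/10·π_2 + 1/10·π_3 + 1/5·π_4 + 1/10·π_5
  π_3 = 1/10·π_0 + 1/5·π_1 + 1/5·π_2 + 1/5·π_3 + 1/10·π_4 + 1/5·π_5
  π_4 = 1/5·π_0 + 1/10·π_1 + 1/10·π_2 + 1/5·π_3 + 1/5·π_4 + 1/5·π_5
  normalize: π_0 + π_1 + π_2 + π_3 + π_4 + π_5 = 1
Solving the linear system gives exactly π = [6971/49204, 5969/24602, 1900/12301, 8355/49204, 7887/49204, 6453/49204].

π = [0.1417, 0.2426, 0.1545, 0.1698, 0.1603, 0.1311]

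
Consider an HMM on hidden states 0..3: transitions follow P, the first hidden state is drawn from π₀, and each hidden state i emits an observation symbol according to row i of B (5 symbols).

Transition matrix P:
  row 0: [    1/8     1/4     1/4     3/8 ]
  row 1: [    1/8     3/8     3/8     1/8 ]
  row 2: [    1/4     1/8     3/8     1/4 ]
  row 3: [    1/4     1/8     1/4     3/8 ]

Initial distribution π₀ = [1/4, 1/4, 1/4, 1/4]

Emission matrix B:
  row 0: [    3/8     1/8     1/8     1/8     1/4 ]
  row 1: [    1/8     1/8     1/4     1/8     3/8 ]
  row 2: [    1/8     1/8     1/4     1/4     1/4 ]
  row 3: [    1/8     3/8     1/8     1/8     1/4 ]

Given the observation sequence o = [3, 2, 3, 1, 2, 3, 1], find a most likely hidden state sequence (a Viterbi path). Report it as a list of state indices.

t=0: δ = [3.125e-02, 3.125e-02, 6.250e-02, 3.125e-02]  (obs o_0=3)
t=1: δ = [1.953e-03, 2.930e-03, 5.859e-03, 1.953e-03]  ψ = [2, 1, 2, 2]  (obs o_1=2)
t=2: δ = [1.831e-04, 1.373e-04, 5.493e-04, 1.831e-04]  ψ = [2, 1, 2, 2]  (obs o_2=3)
t=3: δ = [1.717e-05, 8.583e-06, 2.575e-05, 5.150e-05]  ψ = [2, 2, 2, 2]  (obs o_3=1)
t=4: δ = [1.609e-06, 1.609e-06, 3.219e-06, 2.414e-06]  ψ = [3, 3, 3, 3]  (obs o_4=2)
t=5: δ = [1.006e-07, 7.544e-08, 3.017e-07, 1.132e-07]  ψ = [2, 1, 2, 3]  (obs o_5=3)
t=6: δ = [9.430e-09, 4.715e-09, 1.414e-08, 2.829e-08]  ψ = [2, 2, 2, 2]  (obs o_6=1)
backtrack: best end state = 3; path = [2, 2, 2, 3, 2, 2, 3]

path = [2, 2, 2, 3, 2, 2, 3]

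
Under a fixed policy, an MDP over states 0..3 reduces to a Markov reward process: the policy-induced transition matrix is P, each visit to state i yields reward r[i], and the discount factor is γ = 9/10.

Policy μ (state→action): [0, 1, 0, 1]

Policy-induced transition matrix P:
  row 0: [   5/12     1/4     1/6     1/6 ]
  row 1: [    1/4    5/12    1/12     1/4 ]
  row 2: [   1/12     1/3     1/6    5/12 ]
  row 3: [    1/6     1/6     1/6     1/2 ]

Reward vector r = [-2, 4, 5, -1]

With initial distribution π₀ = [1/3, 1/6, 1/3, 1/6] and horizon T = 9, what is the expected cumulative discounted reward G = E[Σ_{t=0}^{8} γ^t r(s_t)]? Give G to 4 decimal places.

G = 6.8692

t=0: π = [0.3333, 0.1667, 0.3333, 0.1667], E[r] = 1.5000, γ^t·E[r] = 1.500000, running G = 1.500000
t=1: π = [0.2361, 0.2917, 0.1528, 0.3194], E[r] = 1.1389, γ^t·E[r] = 1.025000, running G = 2.525000
t=2: π = [0.2373, 0.2847, 0.1424, 0.3356], E[r] = 1.0405, γ^t·E[r] = 0.842813, running G = 3.367813
t=3: π = [0.2378, 0.2813, 0.1429, 0.3379], E[r] = 1.0265, γ^t·E[r] = 0.748336, running G = 4.116148
t=4: π = [0.2377, 0.2806, 0.1432, 0.3385], E[r] = 1.0249, γ^t·E[r] = 0.672437, running G = 4.788586
t=5: π = [0.2375, 0.2805, 0.1433, 0.3387], E[r] = 1.0247, γ^t·E[r] = 0.605052, running G = 5.393638
t=6: π = [0.2375, 0.2805, 0.1433, 0.3388], E[r] = 1.0246, γ^t·E[r] = 0.544513, running G = 5.938151
t=7: π = [0.2375, 0.2805, 0.1433, 0.3388], E[r] = 1.0246, γ^t·E[r] = 0.490052, running G = 6.428203
t=8: π = [0.2375, 0.2805, 0.1433, 0.3388], E[r] = 1.0246, γ^t·E[r] = 0.441043, running G = 6.869246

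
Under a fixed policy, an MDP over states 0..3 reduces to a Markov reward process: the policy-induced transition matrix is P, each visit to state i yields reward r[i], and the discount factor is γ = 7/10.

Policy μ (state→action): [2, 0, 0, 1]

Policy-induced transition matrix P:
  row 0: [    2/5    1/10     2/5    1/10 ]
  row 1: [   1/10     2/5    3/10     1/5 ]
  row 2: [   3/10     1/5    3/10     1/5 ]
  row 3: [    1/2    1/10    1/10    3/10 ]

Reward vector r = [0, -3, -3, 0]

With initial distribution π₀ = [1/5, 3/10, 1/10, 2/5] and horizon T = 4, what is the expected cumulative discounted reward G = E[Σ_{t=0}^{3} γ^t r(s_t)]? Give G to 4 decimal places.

G = -3.3151

t=0: π = [0.2000, 0.3000, 0.1000, 0.4000], E[r] = -1.2000, γ^t·E[r] = -1.200000, running G = -1.200000
t=1: π = [0.3400, 0.2000, 0.2400, 0.2200], E[r] = -1.3200, γ^t·E[r] = -0.924000, running G = -2.124000
t=2: π = [0.3380, 0.1840, 0.2900, 0.1880], E[r] = -1.4220, γ^t·E[r] = -0.696780, running G = -2.820780
t=3: π = [0.3346, 0.1842, 0.2962, 0.1850], E[r] = -1.4412, γ^t·E[r] = -0.494332, running G = -3.315112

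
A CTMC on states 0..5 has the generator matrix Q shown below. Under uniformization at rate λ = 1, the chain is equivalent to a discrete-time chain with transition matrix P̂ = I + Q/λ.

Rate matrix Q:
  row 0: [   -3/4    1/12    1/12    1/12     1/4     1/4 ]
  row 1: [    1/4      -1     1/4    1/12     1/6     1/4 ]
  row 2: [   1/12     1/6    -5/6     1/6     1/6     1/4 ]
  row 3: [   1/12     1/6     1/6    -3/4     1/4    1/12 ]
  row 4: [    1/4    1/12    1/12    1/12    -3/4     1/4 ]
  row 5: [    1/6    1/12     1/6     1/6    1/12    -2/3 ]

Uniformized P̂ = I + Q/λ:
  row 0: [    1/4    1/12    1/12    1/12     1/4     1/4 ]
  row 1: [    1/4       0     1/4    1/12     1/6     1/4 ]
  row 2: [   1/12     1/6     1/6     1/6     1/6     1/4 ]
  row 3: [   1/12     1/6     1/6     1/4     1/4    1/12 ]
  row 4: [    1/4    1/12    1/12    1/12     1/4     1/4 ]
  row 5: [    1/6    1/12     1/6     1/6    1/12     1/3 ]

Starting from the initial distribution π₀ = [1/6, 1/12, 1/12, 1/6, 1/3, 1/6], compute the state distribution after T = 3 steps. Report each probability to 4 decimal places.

t=0: π = [0.1667, 0.0833, 0.0833, 0.1667, 0.3333, 0.1667]
t=1: π = [0.1944, 0.0972, 0.1319, 0.1319, 0.2083, 0.2361]
t=2: π = [0.1863, 0.0972, 0.1412, 0.1360, 0.1916, 0.2477]
t=3: π = [0.1832, 0.0983, 0.1433, 0.1384, 0.1889, 0.2480]

π = [0.1832, 0.0983, 0.1433, 0.1384, 0.1889, 0.2480]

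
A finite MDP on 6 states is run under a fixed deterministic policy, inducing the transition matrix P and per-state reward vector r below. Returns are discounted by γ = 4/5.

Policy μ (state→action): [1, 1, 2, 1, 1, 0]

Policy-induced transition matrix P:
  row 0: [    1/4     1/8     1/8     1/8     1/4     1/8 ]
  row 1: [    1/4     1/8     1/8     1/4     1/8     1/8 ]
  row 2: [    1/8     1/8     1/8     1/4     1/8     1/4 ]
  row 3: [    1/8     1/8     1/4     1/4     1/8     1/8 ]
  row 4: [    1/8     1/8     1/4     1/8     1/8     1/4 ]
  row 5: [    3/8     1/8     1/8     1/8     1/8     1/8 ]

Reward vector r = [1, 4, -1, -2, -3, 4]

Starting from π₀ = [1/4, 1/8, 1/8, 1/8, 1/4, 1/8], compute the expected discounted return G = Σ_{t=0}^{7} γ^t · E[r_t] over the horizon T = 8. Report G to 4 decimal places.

G = 1.3489

t=0: π = [0.2500, 0.1250, 0.1250, 0.1250, 0.2500, 0.1250], E[r] = 0.1250, γ^t·E[r] = 0.125000, running G = 0.125000
t=1: π = [0.2031, 0.1250, 0.1719, 0.1719, 0.1563, 0.1719], E[r] = 0.4063, γ^t·E[r] = 0.325000, running G = 0.450000
t=2: π = [0.2090, 0.1250, 0.1660, 0.1836, 0.1504, 0.1660], E[r] = 0.3887, γ^t·E[r] = 0.248750, running G = 0.698750
t=3: π = [0.2083, 0.1250, 0.1667, 0.1843, 0.1511, 0.1646], E[r] = 0.3777, γ^t·E[r] = 0.193375, running G = 0.892125
t=4: π = [0.2078, 0.1250, 0.1669, 0.1845, 0.1510, 0.1647], E[r] = 0.3777, γ^t·E[r] = 0.154700, running G = 1.046825
t=5: π = [0.2078, 0.1250, 0.1669, 0.1846, 0.1510, 0.1647], E[r] = 0.3778, γ^t·E[r] = 0.123794, running G = 1.170619
t=6: π = [0.2078, 0.1250, 0.1669, 0.1846, 0.1510, 0.1647], E[r] = 0.3778, γ^t·E[r] = 0.099027, running G = 1.269646
t=7: π = [0.2078, 0.1250, 0.1669, 0.1846, 0.1510, 0.1647], E[r] = 0.3778, γ^t·E[r] = 0.079221, running G = 1.348866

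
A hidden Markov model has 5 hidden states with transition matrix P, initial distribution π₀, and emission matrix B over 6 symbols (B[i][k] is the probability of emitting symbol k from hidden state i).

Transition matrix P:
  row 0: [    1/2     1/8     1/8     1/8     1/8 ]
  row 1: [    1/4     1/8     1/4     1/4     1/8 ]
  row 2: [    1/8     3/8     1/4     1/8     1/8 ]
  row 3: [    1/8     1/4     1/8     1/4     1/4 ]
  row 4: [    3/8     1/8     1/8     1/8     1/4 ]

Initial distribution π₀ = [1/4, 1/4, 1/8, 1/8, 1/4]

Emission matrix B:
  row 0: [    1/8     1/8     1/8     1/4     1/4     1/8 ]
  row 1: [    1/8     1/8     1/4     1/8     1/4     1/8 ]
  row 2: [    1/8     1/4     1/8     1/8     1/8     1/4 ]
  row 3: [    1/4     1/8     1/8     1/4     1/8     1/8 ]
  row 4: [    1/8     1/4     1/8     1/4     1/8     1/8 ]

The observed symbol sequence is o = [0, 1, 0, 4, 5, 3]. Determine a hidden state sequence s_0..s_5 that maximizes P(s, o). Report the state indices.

t=0: δ = [3.125e-02, 3.125e-02, 1.562e-02, 3.125e-02, 3.125e-02]  (obs o_0=0)
t=1: δ = [1.953e-03, 9.766e-04, 1.953e-03, 9.766e-04, 1.953e-03]  ψ = [0, 3, 1, 1, 3]  (obs o_1=1)
t=2: δ = [1.221e-04, 9.155e-05, 6.104e-05, 6.104e-05, 6.104e-05]  ψ = [0, 2, 2, 0, 4]  (obs o_2=0)
t=3: δ = [1.526e-05, 5.722e-06, 2.861e-06, 2.861e-06, 1.907e-06]  ψ = [0, 2, 1, 1, 0]  (obs o_3=4)
t=4: δ = [9.537e-07, 2.384e-07, 4.768e-07, 2.384e-07, 2.384e-07]  ψ = [0, 0, 0, 0, 0]  (obs o_4=5)
t=5: δ = [1.192e-07, 2.235e-08, 1.490e-08, 2.980e-08, 2.980e-08]  ψ = [0, 2, 0, 0, 0]  (obs o_5=3)
backtrack: best end state = 0; path = [0, 0, 0, 0, 0, 0]

path = [0, 0, 0, 0, 0, 0]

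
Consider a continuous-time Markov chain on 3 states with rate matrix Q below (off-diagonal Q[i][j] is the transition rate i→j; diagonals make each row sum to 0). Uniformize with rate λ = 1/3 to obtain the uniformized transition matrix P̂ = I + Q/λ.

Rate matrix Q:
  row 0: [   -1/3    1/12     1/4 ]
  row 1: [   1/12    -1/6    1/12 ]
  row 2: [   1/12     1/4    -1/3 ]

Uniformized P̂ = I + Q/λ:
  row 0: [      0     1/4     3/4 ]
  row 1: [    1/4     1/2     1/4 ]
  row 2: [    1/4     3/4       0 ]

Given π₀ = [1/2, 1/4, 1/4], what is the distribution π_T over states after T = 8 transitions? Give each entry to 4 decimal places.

π = [0.2000, 0.5201, 0.2799]

t=0: π = [0.5000, 0.2500, 0.2500]
t=1: π = [0.1250, 0.4375, 0.4375]
t=2: π = [0.2188, 0.5781, 0.2031]
t=3: π = [0.1953, 0.4961, 0.3086]
t=4: π = [0.2012, 0.5283, 0.2705]
t=5: π = [0.1997, 0.5173, 0.2830]
t=6: π = [0.2001, 0.5208, 0.2791]
t=7: π = [0.2000, 0.5198, 0.2803]
t=8: π = [0.2000, 0.5201, 0.2799]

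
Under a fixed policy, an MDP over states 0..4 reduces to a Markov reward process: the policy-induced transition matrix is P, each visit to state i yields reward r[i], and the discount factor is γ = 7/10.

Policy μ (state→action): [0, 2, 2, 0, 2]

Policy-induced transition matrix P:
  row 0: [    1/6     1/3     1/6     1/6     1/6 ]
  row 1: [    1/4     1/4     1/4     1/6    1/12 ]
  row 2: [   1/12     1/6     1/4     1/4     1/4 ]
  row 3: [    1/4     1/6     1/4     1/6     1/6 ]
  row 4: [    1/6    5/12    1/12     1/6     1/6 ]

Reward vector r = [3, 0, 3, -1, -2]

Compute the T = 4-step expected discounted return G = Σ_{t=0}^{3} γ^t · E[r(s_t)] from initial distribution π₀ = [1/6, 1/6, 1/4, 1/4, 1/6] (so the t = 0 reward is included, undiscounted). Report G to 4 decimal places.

t=0: π = [0.1667, 0.1667, 0.2500, 0.2500, 0.1667], E[r] = 0.6667, γ^t·E[r] = 0.666667, running G = 0.666667
t=1: π = [0.1806, 0.2500, 0.2083, 0.1875, 0.1736], E[r] = 0.6319, γ^t·E[r] = 0.442361, running G = 1.109028
t=2: π = [0.1858, 0.2610, 0.2060, 0.1840, 0.1632], E[r] = 0.6649, γ^t·E[r] = 0.325816, running G = 1.434844
t=3: π = [0.1866, 0.2602, 0.2073, 0.1838, 0.1621], E[r] = 0.6737, γ^t·E[r] = 0.231082, running G = 1.665925

G = 1.6659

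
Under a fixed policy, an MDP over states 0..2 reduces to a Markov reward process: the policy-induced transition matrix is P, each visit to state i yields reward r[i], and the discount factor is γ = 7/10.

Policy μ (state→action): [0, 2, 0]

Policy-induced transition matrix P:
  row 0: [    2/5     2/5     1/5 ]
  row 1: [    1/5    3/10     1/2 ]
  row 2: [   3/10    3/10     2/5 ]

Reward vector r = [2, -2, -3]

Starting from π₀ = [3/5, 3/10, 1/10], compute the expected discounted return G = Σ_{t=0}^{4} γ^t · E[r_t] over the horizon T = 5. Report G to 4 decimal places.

G = -1.6648

t=0: π = [0.6000, 0.3000, 0.1000], E[r] = 0.3000, γ^t·E[r] = 0.300000, running G = 0.300000
t=1: π = [0.3300, 0.3600, 0.3100], E[r] = -0.9900, γ^t·E[r] = -0.693000, running G = -0.393000
t=2: π = [0.2970, 0.3330, 0.3700], E[r] = -1.1820, γ^t·E[r] = -0.579180, running G = -0.972180
t=3: π = [0.2964, 0.3297, 0.3739], E[r] = -1.1883, γ^t·E[r] = -0.407587, running G = -1.379767
t=4: π = [0.2967, 0.3296, 0.3737], E[r] = -1.1870, γ^t·E[r] = -0.285001, running G = -1.664768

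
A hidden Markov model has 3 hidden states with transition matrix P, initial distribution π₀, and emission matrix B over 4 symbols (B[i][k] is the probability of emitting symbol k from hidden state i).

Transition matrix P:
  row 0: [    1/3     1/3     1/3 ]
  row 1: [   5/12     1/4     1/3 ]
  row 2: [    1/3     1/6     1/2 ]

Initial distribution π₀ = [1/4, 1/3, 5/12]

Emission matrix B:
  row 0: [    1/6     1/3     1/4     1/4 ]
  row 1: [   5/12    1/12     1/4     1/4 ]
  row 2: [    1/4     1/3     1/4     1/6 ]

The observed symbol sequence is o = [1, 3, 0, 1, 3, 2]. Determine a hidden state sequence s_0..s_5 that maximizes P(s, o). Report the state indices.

t=0: δ = [8.333e-02, 2.778e-02, 1.389e-01]  (obs o_0=1)
t=1: δ = [1.157e-02, 6.944e-03, 1.157e-02]  ψ = [2, 0, 2]  (obs o_1=3)
t=2: δ = [6.430e-04, 1.608e-03, 1.447e-03]  ψ = [0, 0, 2]  (obs o_2=0)
t=3: δ = [2.233e-04, 3.349e-05, 2.411e-04]  ψ = [1, 1, 2]  (obs o_3=1)
t=4: δ = [2.009e-05, 1.861e-05, 2.009e-05]  ψ = [2, 0, 2]  (obs o_4=3)
t=5: δ = [1.938e-06, 1.674e-06, 2.512e-06]  ψ = [1, 0, 2]  (obs o_5=2)
backtrack: best end state = 2; path = [2, 2, 2, 2, 2, 2]

path = [2, 2, 2, 2, 2, 2]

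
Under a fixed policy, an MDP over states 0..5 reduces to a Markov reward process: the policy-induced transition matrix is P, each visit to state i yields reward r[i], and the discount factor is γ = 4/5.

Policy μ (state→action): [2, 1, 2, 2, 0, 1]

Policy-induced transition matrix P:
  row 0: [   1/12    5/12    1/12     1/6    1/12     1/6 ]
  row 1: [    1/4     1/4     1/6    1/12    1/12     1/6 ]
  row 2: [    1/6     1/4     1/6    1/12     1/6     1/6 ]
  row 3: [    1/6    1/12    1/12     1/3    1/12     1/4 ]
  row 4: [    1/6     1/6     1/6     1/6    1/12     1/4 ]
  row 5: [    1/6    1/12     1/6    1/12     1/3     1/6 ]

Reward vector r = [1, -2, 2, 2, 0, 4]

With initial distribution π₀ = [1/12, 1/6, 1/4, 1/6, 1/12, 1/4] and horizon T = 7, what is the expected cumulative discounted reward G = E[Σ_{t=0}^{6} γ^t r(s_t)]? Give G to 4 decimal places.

t=0: π = [0.0833, 0.1667, 0.2500, 0.1667, 0.0833, 0.2500], E[r] = 1.5833, γ^t·E[r] = 1.583333, running G = 1.583333
t=1: π = [0.1736, 0.1875, 0.1458, 0.1389, 0.1667, 0.1875], E[r] = 1.1181, γ^t·E[r] = 0.894444, running G = 2.477778
t=2: π = [0.1678, 0.2106, 0.1406, 0.1464, 0.1424, 0.1921], E[r] = 1.0891, γ^t·E[r] = 0.697037, running G = 3.174815
t=3: π = [0.1702, 0.2097, 0.1405, 0.1458, 0.1431, 0.1907], E[r] = 1.0863, γ^t·E[r] = 0.556198, running G = 3.731012
t=4: π = [0.1700, 0.2104, 0.1403, 0.1459, 0.1427, 0.1907], E[r] = 1.0846, γ^t·E[r] = 0.444263, running G = 4.175276
t=5: π = [0.1700, 0.2103, 0.1403, 0.1459, 0.1427, 0.1907], E[r] = 1.0847, γ^t·E[r] = 0.355424, running G = 4.530699
t=6: π = [0.1700, 0.2103, 0.1403, 0.1459, 0.1427, 0.1907], E[r] = 1.0846, γ^t·E[r] = 0.284319, running G = 4.815018

G = 4.8150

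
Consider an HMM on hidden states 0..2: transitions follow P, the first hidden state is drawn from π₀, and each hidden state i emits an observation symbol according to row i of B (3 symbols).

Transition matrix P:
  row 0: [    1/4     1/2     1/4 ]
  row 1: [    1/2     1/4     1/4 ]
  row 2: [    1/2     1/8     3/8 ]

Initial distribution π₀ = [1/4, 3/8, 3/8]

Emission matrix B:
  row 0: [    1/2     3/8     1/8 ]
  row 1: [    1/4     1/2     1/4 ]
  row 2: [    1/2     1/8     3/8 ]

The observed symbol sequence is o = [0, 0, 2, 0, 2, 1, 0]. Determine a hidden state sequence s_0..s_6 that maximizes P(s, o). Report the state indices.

t=0: δ = [1.250e-01, 9.375e-02, 1.875e-01]  (obs o_0=0)
t=1: δ = [4.688e-02, 1.562e-02, 3.516e-02]  ψ = [2, 0, 2]  (obs o_1=0)
t=2: δ = [2.197e-03, 5.859e-03, 4.944e-03]  ψ = [2, 0, 2]  (obs o_2=2)
t=3: δ = [1.465e-03, 3.662e-04, 9.270e-04]  ψ = [1, 1, 2]  (obs o_3=0)
t=4: δ = [5.794e-05, 1.831e-04, 1.373e-04]  ψ = [2, 0, 0]  (obs o_4=2)
t=5: δ = [3.433e-05, 2.289e-05, 6.437e-06]  ψ = [1, 1, 2]  (obs o_5=1)
t=6: δ = [5.722e-06, 4.292e-06, 4.292e-06]  ψ = [1, 0, 0]  (obs o_6=0)
backtrack: best end state = 0; path = [2, 0, 1, 0, 1, 1, 0]

path = [2, 0, 1, 0, 1, 1, 0]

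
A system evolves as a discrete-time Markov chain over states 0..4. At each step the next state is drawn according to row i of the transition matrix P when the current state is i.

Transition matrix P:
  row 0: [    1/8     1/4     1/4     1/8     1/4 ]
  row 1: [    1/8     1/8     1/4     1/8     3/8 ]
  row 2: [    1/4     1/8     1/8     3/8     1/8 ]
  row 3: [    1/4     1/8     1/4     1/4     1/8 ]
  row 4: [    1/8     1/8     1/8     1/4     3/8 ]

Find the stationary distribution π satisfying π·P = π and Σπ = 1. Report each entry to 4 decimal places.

π = [0.1786, 0.1473, 0.1949, 0.2336, 0.2455]

Balance equations π_j = Σ_i π_i·P[i][j]:
  π_0 = 1/8·π_0 + 1/8·π_1 + 1/4·π_2 + 1/4·π_3 + 1/8·π_4
  π_1 = 1/4·π_0 + 1/8·π_1 + 1/8·π_2 + 1/8·π_3 + 1/8·π_4
  π_2 = 1/4·π_0 + 1/4·π_1 + 1/8·π_2 + 1/4·π_3 + 1/8·π_4
  π_3 = 1/8·π_0 + 1/8·π_1 + 3/8·π_2 + 1/4·π_3 + 1/4·π_4
  normalize: π_0 + π_1 + π_2 + π_3 + π_4 = 1
Solving the linear system gives exactly π = [5/28, 33/224, 131/672, 157/672, 55/224].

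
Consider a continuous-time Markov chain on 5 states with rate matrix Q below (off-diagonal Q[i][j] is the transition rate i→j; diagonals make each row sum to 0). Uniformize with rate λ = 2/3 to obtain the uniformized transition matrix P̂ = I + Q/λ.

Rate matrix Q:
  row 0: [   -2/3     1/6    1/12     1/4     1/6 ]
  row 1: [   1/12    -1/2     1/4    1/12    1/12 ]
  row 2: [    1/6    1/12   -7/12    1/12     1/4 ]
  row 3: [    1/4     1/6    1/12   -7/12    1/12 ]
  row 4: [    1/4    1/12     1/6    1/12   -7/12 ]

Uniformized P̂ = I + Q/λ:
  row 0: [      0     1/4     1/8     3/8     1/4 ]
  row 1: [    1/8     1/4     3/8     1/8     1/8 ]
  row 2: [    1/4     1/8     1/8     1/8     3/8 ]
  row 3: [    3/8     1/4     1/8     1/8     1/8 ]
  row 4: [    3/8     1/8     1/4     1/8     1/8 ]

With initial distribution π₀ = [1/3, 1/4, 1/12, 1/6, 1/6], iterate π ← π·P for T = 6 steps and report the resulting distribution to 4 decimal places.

π = [0.2184, 0.1997, 0.2003, 0.1794, 0.2022]

t=0: π = [0.3333, 0.2500, 0.0833, 0.1667, 0.1667]
t=1: π = [0.1771, 0.2188, 0.2083, 0.2083, 0.1875]
t=2: π = [0.2279, 0.2005, 0.2031, 0.1693, 0.1992]
t=3: π = [0.2140, 0.1997, 0.2000, 0.1820, 0.2043]
t=4: π = [0.2198, 0.1995, 0.2005, 0.1785, 0.2018]
t=5: π = [0.2176, 0.1997, 0.2001, 0.1800, 0.2026]
t=6: π = [0.2184, 0.1997, 0.2003, 0.1794, 0.2022]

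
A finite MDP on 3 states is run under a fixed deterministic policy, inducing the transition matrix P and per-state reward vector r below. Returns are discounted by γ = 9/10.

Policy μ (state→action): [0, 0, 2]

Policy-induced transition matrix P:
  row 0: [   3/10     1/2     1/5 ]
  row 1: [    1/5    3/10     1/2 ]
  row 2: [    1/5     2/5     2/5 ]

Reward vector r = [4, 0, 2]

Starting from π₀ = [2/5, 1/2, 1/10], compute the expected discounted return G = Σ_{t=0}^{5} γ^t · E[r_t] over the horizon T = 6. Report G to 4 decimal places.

t=0: π = [0.4000, 0.5000, 0.1000], E[r] = 1.8000, γ^t·E[r] = 1.800000, running G = 1.800000
t=1: π = [0.2400, 0.3900, 0.3700], E[r] = 1.7000, γ^t·E[r] = 1.530000, running G = 3.330000
t=2: π = [0.2240, 0.3850, 0.3910], E[r] = 1.6780, γ^t·E[r] = 1.359180, running G = 4.689180
t=3: π = [0.2224, 0.3839, 0.3937], E[r] = 1.6770, γ^t·E[r] = 1.222533, running G = 5.911713
t=4: π = [0.2222, 0.3839, 0.3939], E[r] = 1.6768, γ^t·E[r] = 1.100135, running G = 7.011848
t=5: π = [0.2222, 0.3838, 0.3939], E[r] = 1.6768, γ^t·E[r] = 0.990116, running G = 8.001964

G = 8.0020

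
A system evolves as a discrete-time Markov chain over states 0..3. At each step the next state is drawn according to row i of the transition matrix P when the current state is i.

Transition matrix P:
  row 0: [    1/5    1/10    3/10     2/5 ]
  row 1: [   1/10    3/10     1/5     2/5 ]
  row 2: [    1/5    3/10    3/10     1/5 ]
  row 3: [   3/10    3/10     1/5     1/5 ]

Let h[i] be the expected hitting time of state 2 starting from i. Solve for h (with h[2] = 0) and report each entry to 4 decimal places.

First-step conditioning: h[2] = 0; for i ≠ 2, h[i] = 1 + Σ_k P[i][k]·h[k].
  h[0] = 1 + 1/5·h[0] + 1/10·h[1] + 2/5·h[3]
  h[1] = 1 + 1/10·h[0] + 3/10·h[1] + 2/5·h[3]
  h[3] = 1 + 3/10·h[0] + 3/10·h[1] + 1/5·h[3]
Solving the 3×3 linear system over states ≠ 2 gives exactly h = [240/59, 270/59, 0, 265/59] (h[2] = 0 is the target).

h = [4.0678, 4.5763, 0.0000, 4.4915]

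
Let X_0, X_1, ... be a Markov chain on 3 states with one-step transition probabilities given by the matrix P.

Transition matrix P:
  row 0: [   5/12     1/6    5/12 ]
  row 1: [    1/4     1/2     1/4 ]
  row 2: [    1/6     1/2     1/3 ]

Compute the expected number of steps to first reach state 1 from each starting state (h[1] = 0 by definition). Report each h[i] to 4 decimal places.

h = [3.3913, 0.0000, 2.3478]

First-step conditioning: h[1] = 0; for i ≠ 1, h[i] = 1 + Σ_k P[i][k]·h[k].
  h[0] = 1 + 5/12·h[0] + 5/12·h[2]
  h[2] = 1 + 1/6·h[0] + 1/3·h[2]
Solving the 2×2 linear system over states ≠ 1 gives exactly h = [78/23, 0, 54/23] (h[1] = 0 is the target).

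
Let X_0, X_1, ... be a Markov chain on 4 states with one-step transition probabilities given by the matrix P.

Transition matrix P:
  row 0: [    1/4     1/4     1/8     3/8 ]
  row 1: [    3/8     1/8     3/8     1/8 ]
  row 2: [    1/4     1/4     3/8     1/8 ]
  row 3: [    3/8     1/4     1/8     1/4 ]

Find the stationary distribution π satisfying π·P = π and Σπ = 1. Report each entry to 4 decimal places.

Balance equations π_j = Σ_i π_i·P[i][j]:
  π_0 = 1/4·π_0 + 3/8·π_1 + 1/4·π_2 + 3/8·π_3
  π_1 = 1/4·π_0 + 1/8·π_1 + 1/4·π_2 + 1/4·π_3
  π_2 = 1/8·π_0 + 3/8·π_1 + 3/8·π_2 + 1/8·π_3
  normalize: π_0 + π_1 + π_2 + π_3 = 1
Solving the linear system gives exactly π = [149/486, 2/9, 13/54, 56/243].

π = [0.3066, 0.2222, 0.2407, 0.2305]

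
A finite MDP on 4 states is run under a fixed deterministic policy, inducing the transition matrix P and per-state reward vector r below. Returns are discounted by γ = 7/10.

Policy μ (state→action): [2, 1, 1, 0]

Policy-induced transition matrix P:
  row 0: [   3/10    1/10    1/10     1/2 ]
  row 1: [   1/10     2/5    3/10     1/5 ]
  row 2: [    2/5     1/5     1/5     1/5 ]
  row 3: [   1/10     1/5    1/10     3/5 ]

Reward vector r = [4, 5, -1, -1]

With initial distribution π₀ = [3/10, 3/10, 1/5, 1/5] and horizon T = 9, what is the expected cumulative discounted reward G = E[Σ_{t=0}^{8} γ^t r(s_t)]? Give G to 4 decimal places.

t=0: π = [0.3000, 0.3000, 0.2000, 0.2000], E[r] = 2.3000, γ^t·E[r] = 2.300000, running G = 2.300000
t=1: π = [0.2200, 0.2300, 0.1800, 0.3700], E[r] = 1.4800, γ^t·E[r] = 1.036000, running G = 3.336000
t=2: π = [0.1980, 0.2240, 0.1640, 0.4140], E[r] = 1.3340, γ^t·E[r] = 0.653660, running G = 3.989660
t=3: π = [0.1888, 0.2250, 0.1612, 0.4250], E[r] = 1.2940, γ^t·E[r] = 0.443842, running G = 4.433502
t=4: π = [0.1861, 0.2261, 0.1611, 0.4266], E[r] = 1.2873, γ^t·E[r] = 0.309086, running G = 4.742588
t=5: π = [0.1856, 0.2266, 0.1613, 0.4265], E[r] = 1.2875, γ^t·E[r] = 0.216385, running G = 4.958973
t=6: π = [0.1855, 0.2268, 0.1615, 0.4263], E[r] = 1.2882, γ^t·E[r] = 0.151551, running G = 5.110524
t=7: π = [0.1855, 0.2268, 0.1615, 0.4262], E[r] = 1.2885, γ^t·E[r] = 0.106114, running G = 5.216638
t=8: π = [0.1856, 0.2268, 0.1615, 0.4261], E[r] = 1.2886, γ^t·E[r] = 0.074287, running G = 5.290925

G = 5.2909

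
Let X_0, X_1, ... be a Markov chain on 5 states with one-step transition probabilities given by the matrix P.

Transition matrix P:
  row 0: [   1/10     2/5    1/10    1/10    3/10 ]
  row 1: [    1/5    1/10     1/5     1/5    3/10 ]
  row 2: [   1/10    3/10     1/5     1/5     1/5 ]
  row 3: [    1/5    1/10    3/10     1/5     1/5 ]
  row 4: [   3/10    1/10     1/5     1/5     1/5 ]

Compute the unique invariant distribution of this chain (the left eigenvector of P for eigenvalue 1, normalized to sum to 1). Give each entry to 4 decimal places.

Balance equations π_j = Σ_i π_i·P[i][j]:
  π_0 = 1/10·π_0 + 1/5·π_1 + 1/10·π_2 + 1/5·π_3 + 3/10·π_4
  π_1 = 2/5·π_0 + 1/10·π_1 + 3/10·π_2 + 1/10·π_3 + 1/10·π_4
  π_2 = 1/10·π_0 + 1/5·π_1 + 1/5·π_2 + 3/10·π_3 + 1/5·π_4
  π_3 = 1/10·π_0 + 1/5·π_1 + 1/5·π_2 + 1/5·π_3 + 1/5·π_4
  normalize: π_0 + π_1 + π_2 + π_3 + π_4 = 1
Solving the linear system gives exactly π = [1108/5979, 1169/5979, 2387/11958, 1085/5979, 949/3986].

π = [0.1853, 0.1955, 0.1996, 0.1815, 0.2381]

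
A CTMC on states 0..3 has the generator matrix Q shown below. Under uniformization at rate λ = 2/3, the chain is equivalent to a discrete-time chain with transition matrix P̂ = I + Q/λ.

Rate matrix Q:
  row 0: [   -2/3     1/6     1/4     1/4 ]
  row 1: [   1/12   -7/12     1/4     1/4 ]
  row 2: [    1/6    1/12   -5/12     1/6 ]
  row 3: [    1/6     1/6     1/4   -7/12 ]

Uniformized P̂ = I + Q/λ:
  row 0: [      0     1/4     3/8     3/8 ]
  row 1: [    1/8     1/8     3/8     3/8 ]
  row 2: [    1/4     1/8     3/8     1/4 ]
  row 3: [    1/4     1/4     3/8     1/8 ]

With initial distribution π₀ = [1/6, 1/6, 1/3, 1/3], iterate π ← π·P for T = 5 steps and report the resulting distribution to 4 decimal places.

t=0: π = [0.1667, 0.1667, 0.3333, 0.3333]
t=1: π = [0.1875, 0.1875, 0.3750, 0.2500]
t=2: π = [0.1797, 0.1797, 0.3750, 0.2656]
t=3: π = [0.1826, 0.1807, 0.3750, 0.2617]
t=4: π = [0.1818, 0.1805, 0.3750, 0.2627]
t=5: π = [0.1820, 0.1806, 0.3750, 0.2625]

π = [0.1820, 0.1806, 0.3750, 0.2625]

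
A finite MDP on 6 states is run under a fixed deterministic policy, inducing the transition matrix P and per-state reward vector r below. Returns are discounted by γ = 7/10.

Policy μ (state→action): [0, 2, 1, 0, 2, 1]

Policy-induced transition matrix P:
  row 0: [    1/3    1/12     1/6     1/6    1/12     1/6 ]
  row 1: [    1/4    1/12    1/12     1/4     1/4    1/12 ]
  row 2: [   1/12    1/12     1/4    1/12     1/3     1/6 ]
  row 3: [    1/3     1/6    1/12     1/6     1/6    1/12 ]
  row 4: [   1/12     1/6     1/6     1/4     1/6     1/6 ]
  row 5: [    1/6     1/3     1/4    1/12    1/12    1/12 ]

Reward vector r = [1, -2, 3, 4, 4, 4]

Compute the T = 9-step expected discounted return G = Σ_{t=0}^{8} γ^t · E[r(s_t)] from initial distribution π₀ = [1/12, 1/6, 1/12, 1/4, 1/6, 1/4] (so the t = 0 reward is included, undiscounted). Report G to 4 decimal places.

G = 7.6407

t=0: π = [0.0833, 0.1667, 0.0833, 0.2500, 0.1667, 0.2500], E[r] = 2.6667, γ^t·E[r] = 2.666667, running G = 2.666667
t=1: π = [0.2153, 0.1806, 0.1597, 0.1667, 0.1667, 0.1111], E[r] = 2.1111, γ^t·E[r] = 1.477778, running G = 4.144444
t=2: π = [0.2182, 0.1389, 0.1603, 0.1730, 0.1811, 0.1285], E[r] = 2.3519, γ^t·E[r] = 1.152407, running G = 5.296852
t=3: π = [0.2150, 0.1450, 0.1647, 0.1693, 0.1761, 0.1300], E[r] = 2.3205, γ^t·E[r] = 0.795933, running G = 6.092785
t=4: π = [0.2144, 0.1446, 0.1650, 0.1689, 0.1775, 0.1296], E[r] = 2.3242, γ^t·E[r] = 0.558033, running G = 6.650819
t=5: π = [0.2141, 0.1446, 0.1651, 0.1689, 0.1776, 0.1297], E[r] = 2.3251, γ^t·E[r] = 0.390782, running G = 7.041600
t=6: π = [0.2140, 0.1446, 0.1651, 0.1689, 0.1776, 0.1297], E[r] = 2.3250, γ^t·E[r] = 0.273539, running G = 7.315139
t=7: π = [0.2140, 0.1446, 0.1651, 0.1689, 0.1776, 0.1297], E[r] = 2.3251, γ^t·E[r] = 0.191481, running G = 7.506620
t=8: π = [0.2140, 0.1446, 0.1651, 0.1690, 0.1776, 0.1297], E[r] = 2.3251, γ^t·E[r] = 0.134037, running G = 7.640657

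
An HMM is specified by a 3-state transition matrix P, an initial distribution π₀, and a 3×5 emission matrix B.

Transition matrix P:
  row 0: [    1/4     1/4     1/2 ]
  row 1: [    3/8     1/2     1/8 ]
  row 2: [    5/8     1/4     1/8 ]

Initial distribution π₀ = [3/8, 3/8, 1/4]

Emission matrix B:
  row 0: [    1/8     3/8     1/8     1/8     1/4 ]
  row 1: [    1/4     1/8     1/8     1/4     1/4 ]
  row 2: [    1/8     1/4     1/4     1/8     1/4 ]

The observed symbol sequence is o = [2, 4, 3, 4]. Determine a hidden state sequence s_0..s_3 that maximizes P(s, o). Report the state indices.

path = [2, 0, 2, 0]

t=0: δ = [4.688e-02, 4.688e-02, 6.250e-02]  (obs o_0=2)
t=1: δ = [9.766e-03, 5.859e-03, 5.859e-03]  ψ = [2, 1, 0]  (obs o_1=4)
t=2: δ = [4.578e-04, 7.324e-04, 6.104e-04]  ψ = [2, 1, 0]  (obs o_2=3)
t=3: δ = [9.537e-05, 9.155e-05, 5.722e-05]  ψ = [2, 1, 0]  (obs o_3=4)
backtrack: best end state = 0; path = [2, 0, 2, 0]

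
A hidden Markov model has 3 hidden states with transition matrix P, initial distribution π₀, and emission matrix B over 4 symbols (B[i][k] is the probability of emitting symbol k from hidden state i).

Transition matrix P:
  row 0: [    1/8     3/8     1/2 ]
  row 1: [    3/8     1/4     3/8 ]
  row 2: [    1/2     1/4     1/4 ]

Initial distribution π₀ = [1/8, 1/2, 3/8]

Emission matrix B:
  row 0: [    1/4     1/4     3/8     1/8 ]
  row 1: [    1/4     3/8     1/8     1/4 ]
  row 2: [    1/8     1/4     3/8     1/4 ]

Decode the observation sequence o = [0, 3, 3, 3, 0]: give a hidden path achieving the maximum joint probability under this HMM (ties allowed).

t=0: δ = [3.125e-02, 1.250e-01, 4.688e-02]  (obs o_0=0)
t=1: δ = [5.859e-03, 7.812e-03, 1.172e-02]  ψ = [1, 1, 1]  (obs o_1=3)
t=2: δ = [7.324e-04, 7.324e-04, 7.324e-04]  ψ = [2, 2, 0]  (obs o_2=3)
t=3: δ = [4.578e-05, 6.866e-05, 9.155e-05]  ψ = [2, 0, 0]  (obs o_3=3)
t=4: δ = [1.144e-05, 5.722e-06, 3.219e-06]  ψ = [2, 2, 1]  (obs o_4=0)
backtrack: best end state = 0; path = [1, 2, 0, 2, 0]

path = [1, 2, 0, 2, 0]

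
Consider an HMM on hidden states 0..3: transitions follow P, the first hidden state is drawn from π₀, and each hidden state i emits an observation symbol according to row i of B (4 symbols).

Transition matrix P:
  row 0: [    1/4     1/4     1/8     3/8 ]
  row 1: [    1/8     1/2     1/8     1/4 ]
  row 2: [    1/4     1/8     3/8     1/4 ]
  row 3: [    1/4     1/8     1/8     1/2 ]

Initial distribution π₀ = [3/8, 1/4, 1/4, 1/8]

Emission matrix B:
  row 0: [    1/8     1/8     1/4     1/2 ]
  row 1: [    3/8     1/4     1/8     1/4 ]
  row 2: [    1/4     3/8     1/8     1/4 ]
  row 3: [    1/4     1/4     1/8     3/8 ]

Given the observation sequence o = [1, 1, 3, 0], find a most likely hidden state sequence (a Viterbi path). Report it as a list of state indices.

t=0: δ = [4.688e-02, 6.250e-02, 9.375e-02, 3.125e-02]  (obs o_0=1)
t=1: δ = [2.930e-03, 7.812e-03, 1.318e-02, 5.859e-03]  ψ = [2, 1, 2, 2]  (obs o_1=1)
t=2: δ = [1.648e-03, 9.766e-04, 1.236e-03, 1.236e-03]  ψ = [2, 1, 2, 2]  (obs o_2=3)
t=3: δ = [5.150e-05, 1.831e-04, 1.159e-04, 1.545e-04]  ψ = [0, 1, 2, 0]  (obs o_3=0)
backtrack: best end state = 1; path = [1, 1, 1, 1]

path = [1, 1, 1, 1]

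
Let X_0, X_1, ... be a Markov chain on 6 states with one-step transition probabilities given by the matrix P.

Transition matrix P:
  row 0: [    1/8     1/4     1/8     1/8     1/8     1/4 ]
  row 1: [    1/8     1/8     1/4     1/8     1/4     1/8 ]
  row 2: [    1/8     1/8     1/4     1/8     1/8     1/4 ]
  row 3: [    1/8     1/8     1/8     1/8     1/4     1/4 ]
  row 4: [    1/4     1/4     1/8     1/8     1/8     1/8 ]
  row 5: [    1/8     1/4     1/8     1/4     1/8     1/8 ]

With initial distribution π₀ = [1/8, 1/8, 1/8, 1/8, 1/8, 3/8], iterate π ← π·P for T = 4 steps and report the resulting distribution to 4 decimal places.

π = [0.1458, 0.1869, 0.1696, 0.1478, 0.1669, 0.1830]

t=0: π = [0.1250, 0.1250, 0.1250, 0.1250, 0.1250, 0.3750]
t=1: π = [0.1406, 0.2031, 0.1563, 0.1719, 0.1563, 0.1719]
t=2: π = [0.1445, 0.1836, 0.1699, 0.1465, 0.1719, 0.1836]
t=3: π = [0.1465, 0.1875, 0.1692, 0.1479, 0.1663, 0.1826]
t=4: π = [0.1458, 0.1869, 0.1696, 0.1478, 0.1669, 0.1830]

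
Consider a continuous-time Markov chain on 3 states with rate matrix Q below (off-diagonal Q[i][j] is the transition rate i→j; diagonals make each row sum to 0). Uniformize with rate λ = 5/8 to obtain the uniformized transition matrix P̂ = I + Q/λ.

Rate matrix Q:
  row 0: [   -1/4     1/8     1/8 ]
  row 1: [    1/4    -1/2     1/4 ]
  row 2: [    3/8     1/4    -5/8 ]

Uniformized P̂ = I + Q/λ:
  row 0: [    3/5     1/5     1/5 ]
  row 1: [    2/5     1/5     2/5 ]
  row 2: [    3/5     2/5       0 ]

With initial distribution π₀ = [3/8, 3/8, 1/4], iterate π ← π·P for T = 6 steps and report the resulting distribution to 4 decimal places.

π = [0.5517, 0.2414, 0.2069]

t=0: π = [0.3750, 0.3750, 0.2500]
t=1: π = [0.5250, 0.2500, 0.2250]
t=2: π = [0.5500, 0.2450, 0.2050]
t=3: π = [0.5510, 0.2410, 0.2080]
t=4: π = [0.5518, 0.2416, 0.2066]
t=5: π = [0.5517, 0.2413, 0.2070]
t=6: π = [0.5517, 0.2414, 0.2069]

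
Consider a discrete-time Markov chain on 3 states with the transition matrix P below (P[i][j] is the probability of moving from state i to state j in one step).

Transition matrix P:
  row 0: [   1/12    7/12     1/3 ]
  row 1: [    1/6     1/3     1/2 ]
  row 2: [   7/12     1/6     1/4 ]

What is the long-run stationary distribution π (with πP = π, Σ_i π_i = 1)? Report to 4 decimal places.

Balance equations π_j = Σ_i π_i·P[i][j]:
  π_0 = 1/12·π_0 + 1/6·π_1 + 7/12·π_2
  π_1 = 7/12·π_0 + 1/3·π_1 + 1/6·π_2
  normalize: π_0 + π_1 + π_2 = 1
Solving the linear system gives exactly π = [12/41, 71/205, 74/205].

π = [0.2927, 0.3463, 0.3610]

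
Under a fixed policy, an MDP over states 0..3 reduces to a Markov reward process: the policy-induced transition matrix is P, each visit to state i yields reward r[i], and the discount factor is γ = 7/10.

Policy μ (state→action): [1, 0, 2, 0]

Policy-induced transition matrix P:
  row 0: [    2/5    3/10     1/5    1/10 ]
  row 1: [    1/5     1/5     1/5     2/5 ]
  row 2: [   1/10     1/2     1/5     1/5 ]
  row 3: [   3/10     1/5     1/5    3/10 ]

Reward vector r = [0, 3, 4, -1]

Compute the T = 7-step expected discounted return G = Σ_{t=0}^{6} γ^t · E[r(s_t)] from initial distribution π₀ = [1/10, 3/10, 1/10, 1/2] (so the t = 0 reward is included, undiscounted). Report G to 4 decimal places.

t=0: π = [0.1000, 0.3000, 0.1000, 0.5000], E[r] = 0.8000, γ^t·E[r] = 0.800000, running G = 0.800000
t=1: π = [0.2600, 0.2400, 0.2000, 0.3000], E[r] = 1.2200, γ^t·E[r] = 0.854000, running G = 1.654000
t=2: π = [0.2620, 0.2860, 0.2000, 0.2520], E[r] = 1.4060, γ^t·E[r] = 0.688940, running G = 2.342940
t=3: π = [0.2576, 0.2862, 0.2000, 0.2562], E[r] = 1.4024, γ^t·E[r] = 0.481023, running G = 2.823963
t=4: π = [0.2571, 0.2858, 0.2000, 0.2571], E[r] = 1.4002, γ^t·E[r] = 0.336183, running G = 3.160146
t=5: π = [0.2571, 0.2857, 0.2000, 0.2571], E[r] = 1.4000, γ^t·E[r] = 0.235297, running G = 3.395443
t=6: π = [0.2571, 0.2857, 0.2000, 0.2571], E[r] = 1.4000, γ^t·E[r] = 0.164708, running G = 3.560152

G = 3.5602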